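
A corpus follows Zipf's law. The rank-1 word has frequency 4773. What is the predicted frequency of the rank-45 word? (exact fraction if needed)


Zipf's law: freq(rank) = f1 / rank
f1 = 4773, rank = 45
freq = 4773 / 45
GCD(4773, 45) = 3
Simplified: 1591/15

1591/15


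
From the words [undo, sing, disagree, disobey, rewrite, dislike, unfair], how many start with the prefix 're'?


Checking each word for prefix 're':
  'undo' -> no (count: 0)
  'sing' -> no (count: 0)
  'disagree' -> no (count: 0)
  'disobey' -> no (count: 0)
  'rewrite' -> YES, starts with 're' (count: 1)
  'dislike' -> no (count: 1)
  'unfair' -> no (count: 1)
Total with prefix 're': 1

1


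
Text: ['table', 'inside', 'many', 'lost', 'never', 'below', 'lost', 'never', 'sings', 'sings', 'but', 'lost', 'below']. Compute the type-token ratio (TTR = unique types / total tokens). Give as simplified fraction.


Tokens: 13
Unique types: ('below', 'but', 'inside', 'lost', 'many', 'never', 'sings', 'table') = 8
TTR = 8/13
Already in lowest terms.

8/13


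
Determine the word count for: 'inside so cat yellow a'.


Counting words by splitting on spaces:
  Word 1: 'inside'
  Word 2: 'so'
  Word 3: 'cat'
  Word 4: 'yellow'
  Word 5: 'a'
Total words: 5

5


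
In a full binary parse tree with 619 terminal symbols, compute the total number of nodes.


Leaf nodes (terminals): 619
Internal nodes = n - 1 = 619 - 1 = 618
Total = leaves + internal = 619 + 618 = 1237

1237


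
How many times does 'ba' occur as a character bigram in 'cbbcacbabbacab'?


Scanning 'cbbcacbabbacab' for bigram 'ba':
  Position 0: 'cb' -> no
  Position 1: 'bb' -> no
  Position 2: 'bc' -> no
  Position 3: 'ca' -> no
  Position 4: 'ac' -> no
  Position 5: 'cb' -> no
  Position 6: 'ba' -> MATCH
  Position 7: 'ab' -> no
  Position 8: 'bb' -> no
  Position 9: 'ba' -> MATCH
  Position 10: 'ac' -> no
  Position 11: 'ca' -> no
  Position 12: 'ab' -> no
Total matches: 2

2


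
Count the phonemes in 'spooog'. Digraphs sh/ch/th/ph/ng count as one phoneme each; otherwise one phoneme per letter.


Parsing 'spooog' greedily, digraphs first:
  's' -> consonant phoneme (phonemes so far: 1)
  'p' -> consonant phoneme (phonemes so far: 2)
  'o' -> vowel phoneme (phonemes so far: 3)
  'o' -> vowel phoneme (phonemes so far: 4)
  'o' -> vowel phoneme (phonemes so far: 5)
  'g' -> consonant phoneme (phonemes so far: 6)
Total phonemes: 6

6


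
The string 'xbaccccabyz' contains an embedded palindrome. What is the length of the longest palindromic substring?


Scanning 'xbaccccabyz' for palindromic substrings.
Substring at positions 1-8: 'baccccab'.
Check: reverse('baccccab') = 'baccccab' -> palindrome confirmed.
Neighbouring characters ('x' / 'y') break symmetry, so it cannot extend further.
No longer palindromic substring exists; longest length = 8

8


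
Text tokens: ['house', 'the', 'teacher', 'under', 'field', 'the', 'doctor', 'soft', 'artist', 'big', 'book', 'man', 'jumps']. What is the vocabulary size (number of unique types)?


Listing all tokens and tracking unique types:
  Token 1: 'house' -> NEW (unique so far: 1)
  Token 2: 'the' -> NEW (unique so far: 2)
  Token 3: 'teacher' -> NEW (unique so far: 3)
  Token 4: 'under' -> NEW (unique so far: 4)
  Token 5: 'field' -> NEW (unique so far: 5)
  Token 6: 'the' -> duplicate (unique so far: 5)
  Token 7: 'doctor' -> NEW (unique so far: 6)
  Token 8: 'soft' -> NEW (unique so far: 7)
  Token 9: 'artist' -> NEW (unique so far: 8)
  Token 10: 'big' -> NEW (unique so far: 9)
  Token 11: 'book' -> NEW (unique so far: 10)
  Token 12: 'man' -> NEW (unique so far: 11)
  Token 13: 'jumps' -> NEW (unique so far: 12)
Unique types: ('artist', 'big', 'book', 'doctor', 'field', 'house', 'jumps', 'man', 'soft', 'teacher', 'the', 'under')
Vocabulary size: 12

12


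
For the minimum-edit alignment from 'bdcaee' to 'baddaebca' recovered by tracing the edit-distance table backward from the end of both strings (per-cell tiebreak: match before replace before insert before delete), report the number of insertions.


Edit distance = 5. Backtracking from cell (6, 9) with preference match > replace > insert > delete,
then listing the resulting alignment 'bdcaee' -> 'baddaebca' left to right:
  Step 1: keep 'b'
  Step 2: insert 'a' [insertion #1]
  Step 3: keep 'd'
  Step 4: replace c->d
  Step 5: keep 'a'
  Step 6: keep 'e'
  Step 7: insert 'b' [insertion #2]
  Step 8: insert 'c' [insertion #3]
  Step 9: replace e->a
Total insertions: 3

3


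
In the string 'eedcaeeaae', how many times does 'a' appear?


Scanning 'eedcaeeaae' for 'a':
  Position 4: 'a' -> MATCH (count: 1)
  Position 7: 'a' -> MATCH (count: 2)
  Position 8: 'a' -> MATCH (count: 3)
Total occurrences of 'a': 3

3


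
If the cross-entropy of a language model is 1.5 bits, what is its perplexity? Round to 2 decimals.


Perplexity formula: PP = 2^H
H = 1.5
PP = 2^1.5
Decompose: 2^1.5 = 2^1 * 2^0.5 = 2^1 * sqrt(2)
2^1 = 2, sqrt(2) ~ 1.4142136
PP ~ 2 * 1.4142136 = 2.8284272
Rounded to 2 decimals: 2.83

2.83


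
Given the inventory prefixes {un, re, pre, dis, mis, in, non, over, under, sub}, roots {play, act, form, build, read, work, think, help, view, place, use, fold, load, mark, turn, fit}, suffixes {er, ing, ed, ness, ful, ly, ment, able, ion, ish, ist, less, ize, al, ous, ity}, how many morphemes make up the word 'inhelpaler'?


Segmenting 'inhelpaler' against the inventory:
  'in' -> prefix (morpheme 1)
  'help' -> root (morpheme 2)
  'al' -> suffix (morpheme 3)
  'er' -> suffix (morpheme 4)
Total morphemes: 4

4


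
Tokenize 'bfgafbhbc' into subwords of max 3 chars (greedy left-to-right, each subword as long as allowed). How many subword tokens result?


'bfgafbhbc' has 9 characters.
Chunking with max size 3:
  Chunk 1: 'bfg' (positions 0-2)
  Chunk 2: 'afb' (positions 3-5)
  Chunk 3: 'hbc' (positions 6-8)
Total chunks: ceil(9 / 3) = 3

3


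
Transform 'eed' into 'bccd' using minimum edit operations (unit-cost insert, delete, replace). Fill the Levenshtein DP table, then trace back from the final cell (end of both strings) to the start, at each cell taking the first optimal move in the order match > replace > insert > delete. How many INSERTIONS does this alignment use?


Edit distance = 3. Backtracking from cell (3, 4) with preference match > replace > insert > delete,
then listing the resulting alignment 'eed' -> 'bccd' left to right:
  Step 1: insert 'b' [insertion #1]
  Step 2: replace e->c
  Step 3: replace e->c
  Step 4: keep 'd'
Total insertions: 1

1


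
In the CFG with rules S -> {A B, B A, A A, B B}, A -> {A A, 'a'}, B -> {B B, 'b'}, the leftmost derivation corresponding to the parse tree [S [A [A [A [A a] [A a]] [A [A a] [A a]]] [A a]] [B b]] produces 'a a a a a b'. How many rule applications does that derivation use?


Every bracketed nonterminal node [X ...] in the tree is produced by exactly one rule application.
Reading the tree off as a leftmost derivation:
  Step 1: S  =>  A B   (applied S -> A B)
  Step 2: A B  =>  A A B   (applied A -> A A)
  Step 3: A A B  =>  A A A B   (applied A -> A A)
  Step 4: A A A B  =>  A A A A B   (applied A -> A A)
  Step 5: A A A A B  =>  a A A A B   (applied A -> a)
  Step 6: a A A A B  =>  a a A A B   (applied A -> a)
  Step 7: a a A A B  =>  a a A A A B   (applied A -> A A)
  Step 8: a a A A A B  =>  a a a A A B   (applied A -> a)
  Step 9: a a a A A B  =>  a a a a A B   (applied A -> a)
  Step 10: a a a a A B  =>  a a a a a B   (applied A -> a)
  Step 11: a a a a a B  =>  a a a a a b   (applied B -> b)
Final yield: a a a a a b
Total rewrite steps: 11

11


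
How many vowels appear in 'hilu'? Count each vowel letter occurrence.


Scanning each character of 'hilu':
  Position 1: 'h' -> consonant (running count: 0)
  Position 2: 'i' -> vowel (running count: 1)
  Position 3: 'l' -> consonant (running count: 1)
  Position 4: 'u' -> vowel (running count: 2)
Total vowels: 2

2


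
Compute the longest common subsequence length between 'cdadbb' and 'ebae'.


DP table for LCS of 'cdadbb' and 'ebae':
       e  b  a  e
    0  0  0  0  0
  c 0  0  0  0  0
  d 0  0  0  0  0
  a 0  0  0  1  1
  d 0  0  0  1  1
  b 0  0  1  1  1
  b 0  0  1  1  1
LCS: 'a'
LCS length = 1

1


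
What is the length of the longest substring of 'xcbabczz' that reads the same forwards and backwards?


Scanning 'xcbabczz' for palindromic substrings.
Substring at positions 1-5: 'cbabc'.
Check: reverse('cbabc') = 'cbabc' -> palindrome confirmed.
Neighbouring characters ('x' / 'z') break symmetry, so it cannot extend further.
No longer palindromic substring exists; longest length = 5

5


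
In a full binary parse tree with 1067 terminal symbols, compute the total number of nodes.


Leaf nodes (terminals): 1067
Internal nodes = n - 1 = 1067 - 1 = 1066
Total = leaves + internal = 1067 + 1066 = 2133

2133


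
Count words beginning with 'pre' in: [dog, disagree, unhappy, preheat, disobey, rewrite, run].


Checking each word for prefix 'pre':
  'dog' -> no (count: 0)
  'disagree' -> no (count: 0)
  'unhappy' -> no (count: 0)
  'preheat' -> YES, starts with 'pre' (count: 1)
  'disobey' -> no (count: 1)
  'rewrite' -> no (count: 1)
  'run' -> no (count: 1)
Total with prefix 'pre': 1

1


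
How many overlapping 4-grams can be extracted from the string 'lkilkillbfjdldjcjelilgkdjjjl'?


String 'lkilkillbfjdldjcjelilgkdjjjl' has length L = 28.
Number of overlapping n-grams = L - n + 1
Substituting: 28 - 4 + 1 = 25

25


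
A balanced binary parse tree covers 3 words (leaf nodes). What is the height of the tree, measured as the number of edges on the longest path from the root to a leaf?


In a balanced binary tree with n leaves the deepest leaf is ceil(log2(n)) edges below the root.
log2(3) = 1.5850
ceil(1.5850) = 2
height (edges) = 2

2


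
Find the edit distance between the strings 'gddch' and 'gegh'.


Building DP table for s1='gddch' (len 5) and s2='gegh' (len 4):
       g  e  g  h
    0  1  2  3  4
  g 1  0  1  2  3
  d 2  1  1  2  3
  d 3  2  2  2  3
  c 4  3  3  3  3
  h 5  4  4  4  3
Edit distance = dp[5][4] = 3

3


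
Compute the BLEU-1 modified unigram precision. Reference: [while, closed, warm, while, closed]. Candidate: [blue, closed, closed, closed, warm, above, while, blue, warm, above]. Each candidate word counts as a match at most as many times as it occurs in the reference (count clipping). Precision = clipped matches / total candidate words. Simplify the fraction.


Reference word counts: {'closed': 2, 'warm': 1, 'while': 2}
Checking each candidate word (with clipping):
  'blue' -> not in reference -> no match (matches: 0)
  'closed' -> in reference (ref count 2, used 1/2) -> match (matches: 1)
  'closed' -> in reference (ref count 2, used 2/2) -> match (matches: 2)
  'closed' -> ref count 2 already used up (2/2) -> clipped, no match (matches: 2)
  'warm' -> in reference (ref count 1, used 1/1) -> match (matches: 3)
  'above' -> not in reference -> no match (matches: 3)
  'while' -> in reference (ref count 2, used 1/2) -> match (matches: 4)
  'blue' -> not in reference -> no match (matches: 4)
  'warm' -> ref count 1 already used up (1/1) -> clipped, no match (matches: 4)
  'above' -> not in reference -> no match (matches: 4)
Clipped matches: 4, Candidate length: 10
Precision = 4/10 = 2/5

2/5


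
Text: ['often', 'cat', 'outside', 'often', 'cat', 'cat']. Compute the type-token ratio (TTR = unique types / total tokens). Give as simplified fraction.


Tokens: 6
Unique types: ('cat', 'often', 'outside') = 3
TTR = 3/6
Simplify: divide both by 3 -> 1/2
TTR = 1/2

1/2


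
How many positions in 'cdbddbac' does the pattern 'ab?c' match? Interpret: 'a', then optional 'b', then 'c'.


Pattern: ab?c means 'a', then optional 'b', then 'c'.
Scanning 'cdbddbac' position-by-position:
  Pos 0: window 'cdb' -> no
  Pos 1: window 'dbd' -> no
  Pos 2: window 'bdd' -> no
  Pos 3: window 'ddb' -> no
  Pos 4: window 'dba' -> no
  Pos 5: window 'bac' -> no
  Pos 6: window 'ac' -> MATCH
  Pos 7: window 'c' -> no
Total matches: 1

1


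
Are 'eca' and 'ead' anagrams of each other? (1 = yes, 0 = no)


Sort characters of 'eca': 'ace'
Sort characters of 'ead': 'ade'
Sorted forms differ -> they are NOT anagrams
Result: 0

0


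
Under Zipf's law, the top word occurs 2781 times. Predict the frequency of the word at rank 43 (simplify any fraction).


Zipf's law: freq(rank) = f1 / rank
f1 = 2781, rank = 43
freq = 2781 / 43
GCD(2781, 43) = 1
Simplified: 2781/43

2781/43


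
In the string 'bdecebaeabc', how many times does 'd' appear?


Scanning 'bdecebaeabc' for 'd':
  Position 1: 'd' -> MATCH (count: 1)
Total occurrences of 'd': 1

1


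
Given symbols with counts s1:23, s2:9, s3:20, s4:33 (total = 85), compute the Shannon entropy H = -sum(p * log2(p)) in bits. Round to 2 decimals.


Computing entropy H = -sum(p_i * log2(p_i)):
  s1: p = 23/85 = 0.2706, -p*log2(p) = 0.5103
  s2: p = 9/85 = 0.1059, -p*log2(p) = 0.3430
  s3: p = 20/85 = 0.2353, -p*log2(p) = 0.4912
  s4: p = 33/85 = 0.3882, -p*log2(p) = 0.5299
H = sum of terms = 1.8744
Rounded to 2 decimals: 1.87

1.87


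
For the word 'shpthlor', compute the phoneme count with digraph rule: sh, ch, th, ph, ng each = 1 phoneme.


Parsing 'shpthlor' greedily, digraphs first:
  'sh' -> digraph (1 consonant phoneme) (phonemes so far: 1)
  'p' -> consonant phoneme (phonemes so far: 2)
  'th' -> digraph (1 consonant phoneme) (phonemes so far: 3)
  'l' -> consonant phoneme (phonemes so far: 4)
  'o' -> vowel phoneme (phonemes so far: 5)
  'r' -> consonant phoneme (phonemes so far: 6)
Total phonemes: 6

6


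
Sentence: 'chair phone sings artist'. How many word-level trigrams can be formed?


Word trigrams from [4] words:
  Trigram 1: (chair phone sings)
  Trigram 2: (phone sings artist)
Total word trigrams: 4 - 2 = 2

2


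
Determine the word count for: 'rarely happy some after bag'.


Counting words by splitting on spaces:
  Word 1: 'rarely'
  Word 2: 'happy'
  Word 3: 'some'
  Word 4: 'after'
  Word 5: 'bag'
Total words: 5

5


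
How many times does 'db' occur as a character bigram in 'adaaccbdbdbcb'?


Scanning 'adaaccbdbdbcb' for bigram 'db':
  Position 0: 'ad' -> no
  Position 1: 'da' -> no
  Position 2: 'aa' -> no
  Position 3: 'ac' -> no
  Position 4: 'cc' -> no
  Position 5: 'cb' -> no
  Position 6: 'bd' -> no
  Position 7: 'db' -> MATCH
  Position 8: 'bd' -> no
  Position 9: 'db' -> MATCH
  Position 10: 'bc' -> no
  Position 11: 'cb' -> no
Total matches: 2

2


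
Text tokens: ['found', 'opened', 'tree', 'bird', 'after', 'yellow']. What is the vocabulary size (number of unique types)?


Listing all tokens and tracking unique types:
  Token 1: 'found' -> NEW (unique so far: 1)
  Token 2: 'opened' -> NEW (unique so far: 2)
  Token 3: 'tree' -> NEW (unique so far: 3)
  Token 4: 'bird' -> NEW (unique so far: 4)
  Token 5: 'after' -> NEW (unique so far: 5)
  Token 6: 'yellow' -> NEW (unique so far: 6)
Unique types: ('after', 'bird', 'found', 'opened', 'tree', 'yellow')
Vocabulary size: 6

6


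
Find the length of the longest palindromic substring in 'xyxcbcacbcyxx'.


Scanning 'xyxcbcacbcyxx' for palindromic substrings.
Substring at positions 3-9: 'cbcacbc'.
Check: reverse('cbcacbc') = 'cbcacbc' -> palindrome confirmed.
Neighbouring characters ('x' / 'y') break symmetry, so it cannot extend further.
No longer palindromic substring exists; longest length = 7

7


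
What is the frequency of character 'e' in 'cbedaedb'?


Scanning 'cbedaedb' for 'e':
  Position 2: 'e' -> MATCH (count: 1)
  Position 5: 'e' -> MATCH (count: 2)
Total occurrences of 'e': 2

2


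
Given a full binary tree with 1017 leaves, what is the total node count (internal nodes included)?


Leaf nodes (terminals): 1017
Internal nodes = n - 1 = 1017 - 1 = 1016
Total = leaves + internal = 1017 + 1016 = 2033

2033


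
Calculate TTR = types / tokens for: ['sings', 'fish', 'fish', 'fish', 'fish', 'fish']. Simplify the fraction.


Tokens: 6
Unique types: ('fish', 'sings') = 2
TTR = 2/6
Simplify: divide both by 2 -> 1/3
TTR = 1/3

1/3


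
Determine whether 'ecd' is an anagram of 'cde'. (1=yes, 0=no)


Sort characters of 'ecd': 'cde'
Sort characters of 'cde': 'cde'
Sorted forms match -> they ARE anagrams
Result: 1

1


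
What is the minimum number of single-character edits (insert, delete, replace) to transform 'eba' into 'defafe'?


Building DP table for s1='eba' (len 3) and s2='defafe' (len 6):
       d  e  f  a  f  e
    0  1  2  3  4  5  6
  e 1  1  1  2  3  4  5
  b 2  2  2  2  3  4  5
  a 3  3  3  3  2  3  4
Edit distance = dp[3][6] = 4

4


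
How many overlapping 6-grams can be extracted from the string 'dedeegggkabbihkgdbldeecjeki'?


String 'dedeegggkabbihkgdbldeecjeki' has length L = 27.
Number of overlapping n-grams = L - n + 1
Substituting: 27 - 6 + 1 = 22

22


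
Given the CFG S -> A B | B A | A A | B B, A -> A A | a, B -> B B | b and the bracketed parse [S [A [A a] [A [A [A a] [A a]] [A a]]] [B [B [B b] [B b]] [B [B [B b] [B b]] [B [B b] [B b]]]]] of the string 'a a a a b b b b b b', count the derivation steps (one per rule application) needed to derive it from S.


Every bracketed nonterminal node [X ...] in the tree is produced by exactly one rule application.
Reading the tree off as a leftmost derivation:
  Step 1: S  =>  A B   (applied S -> A B)
  Step 2: A B  =>  A A B   (applied A -> A A)
  Step 3: A A B  =>  a A B   (applied A -> a)
  Step 4: a A B  =>  a A A B   (applied A -> A A)
  Step 5: a A A B  =>  a A A A B   (applied A -> A A)
  Step 6: a A A A B  =>  a a A A B   (applied A -> a)
  Step 7: a a A A B  =>  a a a A B   (applied A -> a)
  Step 8: a a a A B  =>  a a a a B   (applied A -> a)
  Step 9: a a a a B  =>  a a a a B B   (applied B -> B B)
  Step 10: a a a a B B  =>  a a a a B B B   (applied B -> B B)
  Step 11: a a a a B B B  =>  a a a a b B B   (applied B -> b)
  Step 12: a a a a b B B  =>  a a a a b b B   (applied B -> b)
  Step 13: a a a a b b B  =>  a a a a b b B B   (applied B -> B B)
  Step 14: a a a a b b B B  =>  a a a a b b B B B   (applied B -> B B)
  Step 15: a a a a b b B B B  =>  a a a a b b b B B   (applied B -> b)
  Step 16: a a a a b b b B B  =>  a a a a b b b b B   (applied B -> b)
  Step 17: a a a a b b b b B  =>  a a a a b b b b B B   (applied B -> B B)
  Step 18: a a a a b b b b B B  =>  a a a a b b b b b B   (applied B -> b)
  Step 19: a a a a b b b b b B  =>  a a a a b b b b b b   (applied B -> b)
Final yield: a a a a b b b b b b
Total rewrite steps: 19

19


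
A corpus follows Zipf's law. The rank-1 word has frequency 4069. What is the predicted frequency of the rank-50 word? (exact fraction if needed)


Zipf's law: freq(rank) = f1 / rank
f1 = 4069, rank = 50
freq = 4069 / 50
GCD(4069, 50) = 1
Simplified: 4069/50

4069/50


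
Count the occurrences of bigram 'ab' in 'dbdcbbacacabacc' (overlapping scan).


Scanning 'dbdcbbacacabacc' for bigram 'ab':
  Position 0: 'db' -> no
  Position 1: 'bd' -> no
  Position 2: 'dc' -> no
  Position 3: 'cb' -> no
  Position 4: 'bb' -> no
  Position 5: 'ba' -> no
  Position 6: 'ac' -> no
  Position 7: 'ca' -> no
  Position 8: 'ac' -> no
  Position 9: 'ca' -> no
  Position 10: 'ab' -> MATCH
  Position 11: 'ba' -> no
  Position 12: 'ac' -> no
  Position 13: 'cc' -> no
Total matches: 1

1


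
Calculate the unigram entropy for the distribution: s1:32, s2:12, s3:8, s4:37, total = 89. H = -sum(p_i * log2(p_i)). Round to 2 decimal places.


Computing entropy H = -sum(p_i * log2(p_i)):
  s1: p = 32/89 = 0.3596, -p*log2(p) = 0.5306
  s2: p = 12/89 = 0.1348, -p*log2(p) = 0.3898
  s3: p = 8/89 = 0.0899, -p*log2(p) = 0.3124
  s4: p = 37/89 = 0.4157, -p*log2(p) = 0.5264
H = sum of terms = 1.7592
Rounded to 2 decimals: 1.76

1.76


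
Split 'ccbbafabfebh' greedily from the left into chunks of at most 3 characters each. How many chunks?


'ccbbafabfebh' has 12 characters.
Chunking with max size 3:
  Chunk 1: 'ccb' (positions 0-2)
  Chunk 2: 'baf' (positions 3-5)
  Chunk 3: 'abf' (positions 6-8)
  Chunk 4: 'ebh' (positions 9-11)
Total chunks: ceil(12 / 3) = 4

4


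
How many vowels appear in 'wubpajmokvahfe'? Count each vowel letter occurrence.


Scanning each character of 'wubpajmokvahfe':
  Position 1: 'w' -> consonant (running count: 0)
  Position 2: 'u' -> vowel (running count: 1)
  Position 3: 'b' -> consonant (running count: 1)
  Position 4: 'p' -> consonant (running count: 1)
  Position 5: 'a' -> vowel (running count: 2)
  Position 6: 'j' -> consonant (running count: 2)
  Position 7: 'm' -> consonant (running count: 2)
  Position 8: 'o' -> vowel (running count: 3)
  Position 9: 'k' -> consonant (running count: 3)
  Position 10: 'v' -> consonant (running count: 3)
  Position 11: 'a' -> vowel (running count: 4)
  Position 12: 'h' -> consonant (running count: 4)
  Position 13: 'f' -> consonant (running count: 4)
  Position 14: 'e' -> vowel (running count: 5)
Total vowels: 5

5


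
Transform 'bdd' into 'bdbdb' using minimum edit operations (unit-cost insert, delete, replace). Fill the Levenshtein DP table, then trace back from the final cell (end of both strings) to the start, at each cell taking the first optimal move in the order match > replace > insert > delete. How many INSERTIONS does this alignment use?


Edit distance = 2. Backtracking from cell (3, 5) with preference match > replace > insert > delete,
then listing the resulting alignment 'bdd' -> 'bdbdb' left to right:
  Step 1: keep 'b'
  Step 2: keep 'd'
  Step 3: insert 'b' [insertion #1]
  Step 4: keep 'd'
  Step 5: insert 'b' [insertion #2]
Total insertions: 2

2


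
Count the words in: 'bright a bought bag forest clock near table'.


Counting words by splitting on spaces:
  Word 1: 'bright'
  Word 2: 'a'
  Word 3: 'bought'
  Word 4: 'bag'
  Word 5: 'forest'
  Word 6: 'clock'
  Word 7: 'near'
  Word 8: 'table'
Total words: 8

8


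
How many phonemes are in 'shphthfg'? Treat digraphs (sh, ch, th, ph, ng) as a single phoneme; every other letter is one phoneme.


Parsing 'shphthfg' greedily, digraphs first:
  'sh' -> digraph (1 consonant phoneme) (phonemes so far: 1)
  'ph' -> digraph (1 consonant phoneme) (phonemes so far: 2)
  'th' -> digraph (1 consonant phoneme) (phonemes so far: 3)
  'f' -> consonant phoneme (phonemes so far: 4)
  'g' -> consonant phoneme (phonemes so far: 5)
Total phonemes: 5

5


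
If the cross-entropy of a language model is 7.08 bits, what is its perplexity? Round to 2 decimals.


Perplexity formula: PP = 2^H
H = 7.08
PP = 2^7.08
Decompose: 2^7.08 = 2^7 * 2^0.08
2^7 = 128, 2^0.08 ~ 1.0570180
PP ~ 128 * 1.0570180 = 135.2983040
Rounded to 2 decimals: 135.30

135.30


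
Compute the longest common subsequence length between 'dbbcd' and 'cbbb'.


DP table for LCS of 'dbbcd' and 'cbbb':
       c  b  b  b
    0  0  0  0  0
  d 0  0  0  0  0
  b 0  0  1  1  1
  b 0  0  1  2  2
  c 0  1  1  2  2
  d 0  1  1  2  2
LCS: 'bb'
LCS length = 2

2


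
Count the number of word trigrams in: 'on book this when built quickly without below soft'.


Word trigrams from [9] words:
  Trigram 1: (on book this)
  Trigram 2: (book this when)
  Trigram 3: (this when built)
  Trigram 4: (when built quickly)
  Trigram 5: (built quickly without)
  Trigram 6: (quickly without below)
  Trigram 7: (without below soft)
Total word trigrams: 9 - 2 = 7

7


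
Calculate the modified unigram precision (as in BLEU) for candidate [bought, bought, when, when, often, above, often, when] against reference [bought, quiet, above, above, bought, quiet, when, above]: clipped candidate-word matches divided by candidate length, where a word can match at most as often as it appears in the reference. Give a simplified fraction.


Reference word counts: {'above': 3, 'bought': 2, 'quiet': 2, 'when': 1}
Checking each candidate word (with clipping):
  'bought' -> in reference (ref count 2, used 1/2) -> match (matches: 1)
  'bought' -> in reference (ref count 2, used 2/2) -> match (matches: 2)
  'when' -> in reference (ref count 1, used 1/1) -> match (matches: 3)
  'when' -> ref count 1 already used up (1/1) -> clipped, no match (matches: 3)
  'often' -> not in reference -> no match (matches: 3)
  'above' -> in reference (ref count 3, used 1/3) -> match (matches: 4)
  'often' -> not in reference -> no match (matches: 4)
  'when' -> ref count 1 already used up (1/1) -> clipped, no match (matches: 4)
Clipped matches: 4, Candidate length: 8
Precision = 4/8 = 1/2

1/2


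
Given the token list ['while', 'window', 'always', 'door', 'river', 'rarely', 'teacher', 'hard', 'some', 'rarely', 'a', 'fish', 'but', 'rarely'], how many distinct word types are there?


Listing all tokens and tracking unique types:
  Token 1: 'while' -> NEW (unique so far: 1)
  Token 2: 'window' -> NEW (unique so far: 2)
  Token 3: 'always' -> NEW (unique so far: 3)
  Token 4: 'door' -> NEW (unique so far: 4)
  Token 5: 'river' -> NEW (unique so far: 5)
  Token 6: 'rarely' -> NEW (unique so far: 6)
  Token 7: 'teacher' -> NEW (unique so far: 7)
  Token 8: 'hard' -> NEW (unique so far: 8)
  Token 9: 'some' -> NEW (unique so far: 9)
  Token 10: 'rarely' -> duplicate (unique so far: 9)
  Token 11: 'a' -> NEW (unique so far: 10)
  Token 12: 'fish' -> NEW (unique so far: 11)
  Token 13: 'but' -> NEW (unique so far: 12)
  Token 14: 'rarely' -> duplicate (unique so far: 12)
Unique types: ('a', 'always', 'but', 'door', 'fish', 'hard', 'rarely', 'river', 'some', 'teacher', 'while', 'window')
Vocabulary size: 12

12


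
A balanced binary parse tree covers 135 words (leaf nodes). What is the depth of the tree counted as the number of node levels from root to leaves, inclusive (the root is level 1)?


In a balanced binary tree with n leaves the deepest leaf is ceil(log2(n)) edges below the root,
so counting node levels inclusive of root and leaves gives ceil(log2(n)) + 1 levels.
log2(135) = 7.0768
ceil(7.0768) = 8
levels = 8 + 1 = 9

9


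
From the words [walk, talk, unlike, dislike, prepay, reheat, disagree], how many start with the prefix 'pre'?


Checking each word for prefix 'pre':
  'walk' -> no (count: 0)
  'talk' -> no (count: 0)
  'unlike' -> no (count: 0)
  'dislike' -> no (count: 0)
  'prepay' -> YES, starts with 'pre' (count: 1)
  'reheat' -> no (count: 1)
  'disagree' -> no (count: 1)
Total with prefix 'pre': 1

1


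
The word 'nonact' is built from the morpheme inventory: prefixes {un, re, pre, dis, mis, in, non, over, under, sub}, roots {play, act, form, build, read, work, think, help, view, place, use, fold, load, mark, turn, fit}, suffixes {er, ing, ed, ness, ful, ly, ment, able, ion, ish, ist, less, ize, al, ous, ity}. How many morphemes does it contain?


Segmenting 'nonact' against the inventory:
  'non' -> prefix (morpheme 1)
  'act' -> root (morpheme 2)
Total morphemes: 2

2


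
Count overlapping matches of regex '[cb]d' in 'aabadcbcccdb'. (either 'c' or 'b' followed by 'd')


Pattern: [cb]d means either 'c' or 'b' followed by 'd'.
Scanning 'aabadcbcccdb' position-by-position:
  Pos 0: window 'aa' -> no
  Pos 1: window 'ab' -> no
  Pos 2: window 'ba' -> no
  Pos 3: window 'ad' -> no
  Pos 4: window 'dc' -> no
  Pos 5: window 'cb' -> no
  Pos 6: window 'bc' -> no
  Pos 7: window 'cc' -> no
  Pos 8: window 'cc' -> no
  Pos 9: window 'cd' -> MATCH
  Pos 10: window 'db' -> no
  Pos 11: window 'b' -> no
Total matches: 1

1


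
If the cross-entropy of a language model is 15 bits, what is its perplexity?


Perplexity formula: PP = 2^H
H = 15
PP = 2^15
PP = 2^15 = 32768

32768


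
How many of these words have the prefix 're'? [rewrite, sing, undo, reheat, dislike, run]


Checking each word for prefix 're':
  'rewrite' -> YES, starts with 're' (count: 1)
  'sing' -> no (count: 1)
  'undo' -> no (count: 1)
  'reheat' -> YES, starts with 're' (count: 2)
  'dislike' -> no (count: 2)
  'run' -> no (count: 2)
Total with prefix 're': 2

2


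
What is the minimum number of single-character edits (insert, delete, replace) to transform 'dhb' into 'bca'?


Building DP table for s1='dhb' (len 3) and s2='bca' (len 3):
       b  c  a
    0  1  2  3
  d 1  1  2  3
  h 2  2  2  3
  b 3  2  3  3
Edit distance = dp[3][3] = 3

3


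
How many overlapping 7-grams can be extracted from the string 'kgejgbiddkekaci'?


String 'kgejgbiddkekaci' has length L = 15.
Number of overlapping n-grams = L - n + 1
Substituting: 15 - 7 + 1 = 9

9


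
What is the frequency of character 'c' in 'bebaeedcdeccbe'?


Scanning 'bebaeedcdeccbe' for 'c':
  Position 7: 'c' -> MATCH (count: 1)
  Position 10: 'c' -> MATCH (count: 2)
  Position 11: 'c' -> MATCH (count: 3)
Total occurrences of 'c': 3

3


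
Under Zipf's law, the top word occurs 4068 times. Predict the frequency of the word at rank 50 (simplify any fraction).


Zipf's law: freq(rank) = f1 / rank
f1 = 4068, rank = 50
freq = 4068 / 50
GCD(4068, 50) = 2
Simplified: 2034/25

2034/25


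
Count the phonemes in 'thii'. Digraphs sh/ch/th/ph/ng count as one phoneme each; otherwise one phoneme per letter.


Parsing 'thii' greedily, digraphs first:
  'th' -> digraph (1 consonant phoneme) (phonemes so far: 1)
  'i' -> vowel phoneme (phonemes so far: 2)
  'i' -> vowel phoneme (phonemes so far: 3)
Total phonemes: 3

3


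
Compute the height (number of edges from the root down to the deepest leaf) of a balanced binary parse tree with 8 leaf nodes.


In a balanced binary tree with n leaves the deepest leaf is ceil(log2(n)) edges below the root.
log2(8) = 3.0000
ceil(3.0000) = 3
height (edges) = 3

3


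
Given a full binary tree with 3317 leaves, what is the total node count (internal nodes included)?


Leaf nodes (terminals): 3317
Internal nodes = n - 1 = 3317 - 1 = 3316
Total = leaves + internal = 3317 + 3316 = 6633

6633


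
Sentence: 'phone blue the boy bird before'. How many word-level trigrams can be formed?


Word trigrams from [6] words:
  Trigram 1: (phone blue the)
  Trigram 2: (blue the boy)
  Trigram 3: (the boy bird)
  Trigram 4: (boy bird before)
Total word trigrams: 6 - 2 = 4

4


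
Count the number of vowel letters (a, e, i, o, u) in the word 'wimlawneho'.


Scanning each character of 'wimlawneho':
  Position 1: 'w' -> consonant (running count: 0)
  Position 2: 'i' -> vowel (running count: 1)
  Position 3: 'm' -> consonant (running count: 1)
  Position 4: 'l' -> consonant (running count: 1)
  Position 5: 'a' -> vowel (running count: 2)
  Position 6: 'w' -> consonant (running count: 2)
  Position 7: 'n' -> consonant (running count: 2)
  Position 8: 'e' -> vowel (running count: 3)
  Position 9: 'h' -> consonant (running count: 3)
  Position 10: 'o' -> vowel (running count: 4)
Total vowels: 4

4


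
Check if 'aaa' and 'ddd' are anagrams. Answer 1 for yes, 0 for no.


Sort characters of 'aaa': 'aaa'
Sort characters of 'ddd': 'ddd'
Sorted forms differ -> they are NOT anagrams
Result: 0

0


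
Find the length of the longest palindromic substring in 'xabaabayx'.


Scanning 'xabaabayx' for palindromic substrings.
Substring at positions 1-6: 'abaaba'.
Check: reverse('abaaba') = 'abaaba' -> palindrome confirmed.
Neighbouring characters ('x' / 'y') break symmetry, so it cannot extend further.
No longer palindromic substring exists; longest length = 6

6


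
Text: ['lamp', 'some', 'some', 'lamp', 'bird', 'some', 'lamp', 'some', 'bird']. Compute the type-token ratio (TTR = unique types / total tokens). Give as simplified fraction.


Tokens: 9
Unique types: ('bird', 'lamp', 'some') = 3
TTR = 3/9
Simplify: divide both by 3 -> 1/3
TTR = 1/3

1/3


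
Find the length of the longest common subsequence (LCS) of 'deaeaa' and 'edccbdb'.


DP table for LCS of 'deaeaa' and 'edccbdb':
       e  d  c  c  b  d  b
    0  0  0  0  0  0  0  0
  d 0  0  1  1  1  1  1  1
  e 0  1  1  1  1  1  1  1
  a 0  1  1  1  1  1  1  1
  e 0  1  1  1  1  1  1  1
  a 0  1  1  1  1  1  1  1
  a 0  1  1  1  1  1  1  1
LCS: 'd'
LCS length = 1

1


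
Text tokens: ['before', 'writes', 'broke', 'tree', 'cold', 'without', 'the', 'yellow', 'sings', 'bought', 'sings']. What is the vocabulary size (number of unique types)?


Listing all tokens and tracking unique types:
  Token 1: 'before' -> NEW (unique so far: 1)
  Token 2: 'writes' -> NEW (unique so far: 2)
  Token 3: 'broke' -> NEW (unique so far: 3)
  Token 4: 'tree' -> NEW (unique so far: 4)
  Token 5: 'cold' -> NEW (unique so far: 5)
  Token 6: 'without' -> NEW (unique so far: 6)
  Token 7: 'the' -> NEW (unique so far: 7)
  Token 8: 'yellow' -> NEW (unique so far: 8)
  Token 9: 'sings' -> NEW (unique so far: 9)
  Token 10: 'bought' -> NEW (unique so far: 10)
  Token 11: 'sings' -> duplicate (unique so far: 10)
Unique types: ('before', 'bought', 'broke', 'cold', 'sings', 'the', 'tree', 'without', 'writes', 'yellow')
Vocabulary size: 10

10


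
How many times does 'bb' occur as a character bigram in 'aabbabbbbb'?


Scanning 'aabbabbbbb' for bigram 'bb':
  Position 0: 'aa' -> no
  Position 1: 'ab' -> no
  Position 2: 'bb' -> MATCH
  Position 3: 'ba' -> no
  Position 4: 'ab' -> no
  Position 5: 'bb' -> MATCH
  Position 6: 'bb' -> MATCH
  Position 7: 'bb' -> MATCH
  Position 8: 'bb' -> MATCH
Total matches: 5

5


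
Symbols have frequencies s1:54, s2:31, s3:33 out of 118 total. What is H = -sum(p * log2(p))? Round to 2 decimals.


Computing entropy H = -sum(p_i * log2(p_i)):
  s1: p = 54/118 = 0.4576, -p*log2(p) = 0.5161
  s2: p = 31/118 = 0.2627, -p*log2(p) = 0.5066
  s3: p = 33/118 = 0.2797, -p*log2(p) = 0.5141
H = sum of terms = 1.5368
Rounded to 2 decimals: 1.54

1.54


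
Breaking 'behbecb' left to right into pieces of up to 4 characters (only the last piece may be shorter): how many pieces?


'behbecb' has 7 characters.
Chunking with max size 4:
  Chunk 1: 'behb' (positions 0-3)
  Chunk 2: 'ecb' (positions 4-6)
Total chunks: ceil(7 / 4) = 2

2


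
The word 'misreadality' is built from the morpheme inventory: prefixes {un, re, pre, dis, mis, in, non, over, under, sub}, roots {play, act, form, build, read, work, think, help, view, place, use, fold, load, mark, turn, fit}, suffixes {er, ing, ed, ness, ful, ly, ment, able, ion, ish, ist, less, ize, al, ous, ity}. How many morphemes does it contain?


Segmenting 'misreadality' against the inventory:
  'mis' -> prefix (morpheme 1)
  'read' -> root (morpheme 2)
  'al' -> suffix (morpheme 3)
  'ity' -> suffix (morpheme 4)
Total morphemes: 4

4


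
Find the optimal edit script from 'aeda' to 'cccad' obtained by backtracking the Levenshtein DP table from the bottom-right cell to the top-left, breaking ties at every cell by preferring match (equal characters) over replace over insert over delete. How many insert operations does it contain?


Edit distance = 4. Backtracking from cell (4, 5) with preference match > replace > insert > delete,
then listing the resulting alignment 'aeda' -> 'cccad' left to right:
  Step 1: replace a->c
  Step 2: replace e->c
  Step 3: replace d->c
  Step 4: keep 'a'
  Step 5: insert 'd' [insertion #1]
Total insertions: 1

1


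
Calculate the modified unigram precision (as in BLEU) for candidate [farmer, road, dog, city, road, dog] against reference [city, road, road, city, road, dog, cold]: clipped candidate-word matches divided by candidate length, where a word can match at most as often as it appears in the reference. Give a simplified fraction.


Reference word counts: {'city': 2, 'cold': 1, 'dog': 1, 'road': 3}
Checking each candidate word (with clipping):
  'farmer' -> not in reference -> no match (matches: 0)
  'road' -> in reference (ref count 3, used 1/3) -> match (matches: 1)
  'dog' -> in reference (ref count 1, used 1/1) -> match (matches: 2)
  'city' -> in reference (ref count 2, used 1/2) -> match (matches: 3)
  'road' -> in reference (ref count 3, used 2/3) -> match (matches: 4)
  'dog' -> ref count 1 already used up (1/1) -> clipped, no match (matches: 4)
Clipped matches: 4, Candidate length: 6
Precision = 4/6 = 2/3

2/3


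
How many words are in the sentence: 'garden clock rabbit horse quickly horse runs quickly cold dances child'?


Counting words by splitting on spaces:
  Word 1: 'garden'
  Word 2: 'clock'
  Word 3: 'rabbit'
  Word 4: 'horse'
  Word 5: 'quickly'
  Word 6: 'horse'
  Word 7: 'runs'
  Word 8: 'quickly'
  Word 9: 'cold'
  Word 10: 'dances'
  Word 11: 'child'
Total words: 11

11


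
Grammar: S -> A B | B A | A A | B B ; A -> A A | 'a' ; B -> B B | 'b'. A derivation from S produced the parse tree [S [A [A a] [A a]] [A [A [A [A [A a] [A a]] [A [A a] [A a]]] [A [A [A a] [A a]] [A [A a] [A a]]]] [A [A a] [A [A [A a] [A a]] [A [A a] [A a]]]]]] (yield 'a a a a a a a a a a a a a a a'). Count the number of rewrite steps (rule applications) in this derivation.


Every bracketed nonterminal node [X ...] in the tree is produced by exactly one rule application.
Reading the tree off as a leftmost derivation:
  Step 1: S  =>  A A   (applied S -> A A)
  Step 2: A A  =>  A A A   (applied A -> A A)
  Step 3: A A A  =>  a A A   (applied A -> a)
  Step 4: a A A  =>  a a A   (applied A -> a)
  Step 5: a a A  =>  a a A A   (applied A -> A A)
  Step 6: a a A A  =>  a a A A A   (applied A -> A A)
  Step 7: a a A A A  =>  a a A A A A   (applied A -> A A)
  Step 8: a a A A A A  =>  a a A A A A A   (applied A -> A A)
  Step 9: a a A A A A A  =>  a a a A A A A   (applied A -> a)
  Step 10: a a a A A A A  =>  a a a a A A A   (applied A -> a)
  Step 11: a a a a A A A  =>  a a a a A A A A   (applied A -> A A)
  Step 12: a a a a A A A A  =>  a a a a a A A A   (applied A -> a)
  Step 13: a a a a a A A A  =>  a a a a a a A A   (applied A -> a)
  Step 14: a a a a a a A A  =>  a a a a a a A A A   (applied A -> A A)
  Step 15: a a a a a a A A A  =>  a a a a a a A A A A   (applied A -> A A)
  Step 16: a a a a a a A A A A  =>  a a a a a a a A A A   (applied A -> a)
  Step 17: a a a a a a a A A A  =>  a a a a a a a a A A   (applied A -> a)
  Step 18: a a a a a a a a A A  =>  a a a a a a a a A A A   (applied A -> A A)
  Step 19: a a a a a a a a A A A  =>  a a a a a a a a a A A   (applied A -> a)
  Step 20: a a a a a a a a a A A  =>  a a a a a a a a a a A   (applied A -> a)
  Step 21: a a a a a a a a a a A  =>  a a a a a a a a a a A A   (applied A -> A A)
  Step 22: a a a a a a a a a a A A  =>  a a a a a a a a a a a A   (applied A -> a)
  Step 23: a a a a a a a a a a a A  =>  a a a a a a a a a a a A A   (applied A -> A A)
  Step 24: a a a a a a a a a a a A A  =>  a a a a a a a a a a a A A A   (applied A -> A A)
  Step 25: a a a a a a a a a a a A A A  =>  a a a a a a a a a a a a A A   (applied A -> a)
  Step 26: a a a a a a a a a a a a A A  =>  a a a a a a a a a a a a a A   (applied A -> a)
  Step 27: a a a a a a a a a a a a a A  =>  a a a a a a a a a a a a a A A   (applied A -> A A)
  Step 28: a a a a a a a a a a a a a A A  =>  a a a a a a a a a a a a a a A   (applied A -> a)
  Step 29: a a a a a a a a a a a a a a A  =>  a a a a a a a a a a a a a a a   (applied A -> a)
Final yield: a a a a a a a a a a a a a a a
Total rewrite steps: 29

29


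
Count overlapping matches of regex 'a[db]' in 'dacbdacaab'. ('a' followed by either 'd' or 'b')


Pattern: a[db] means 'a' followed by either 'd' or 'b'.
Scanning 'dacbdacaab' position-by-position:
  Pos 0: window 'da' -> no
  Pos 1: window 'ac' -> no
  Pos 2: window 'cb' -> no
  Pos 3: window 'bd' -> no
  Pos 4: window 'da' -> no
  Pos 5: window 'ac' -> no
  Pos 6: window 'ca' -> no
  Pos 7: window 'aa' -> no
  Pos 8: window 'ab' -> MATCH
  Pos 9: window 'b' -> no
Total matches: 1

1


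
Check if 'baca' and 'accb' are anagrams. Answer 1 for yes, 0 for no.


Sort characters of 'baca': 'aabc'
Sort characters of 'accb': 'abcc'
Sorted forms differ -> they are NOT anagrams
Result: 0

0


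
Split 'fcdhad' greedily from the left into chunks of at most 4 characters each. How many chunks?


'fcdhad' has 6 characters.
Chunking with max size 4:
  Chunk 1: 'fcdh' (positions 0-3)
  Chunk 2: 'ad' (positions 4-5)
Total chunks: ceil(6 / 4) = 2

2


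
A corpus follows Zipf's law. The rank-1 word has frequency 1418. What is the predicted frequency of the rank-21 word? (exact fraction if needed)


Zipf's law: freq(rank) = f1 / rank
f1 = 1418, rank = 21
freq = 1418 / 21
GCD(1418, 21) = 1
Simplified: 1418/21

1418/21
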